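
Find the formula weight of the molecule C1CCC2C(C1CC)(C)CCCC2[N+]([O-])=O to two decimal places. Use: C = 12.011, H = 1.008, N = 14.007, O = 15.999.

Molecular formula: C13H23NO2.
M = 13×12.011 + 23×1.008 + 1×14.007 + 2×15.999 = 225.33 g/mol.

225.33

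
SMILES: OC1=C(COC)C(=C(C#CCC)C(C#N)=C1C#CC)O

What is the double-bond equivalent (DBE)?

Molecular formula from the SMILES: C16H15NO3.
DoU = (2C + 2 + N − H − X)/2 = (2·16 + 2 + 1 − 15 − 0)/2 = 20/2 = 10.
(Structurally: 1 ring(s) + 9 π bond(s) = 10.)

10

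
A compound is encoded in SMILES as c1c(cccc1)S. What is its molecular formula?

C6H6S

Heavy atoms from the SMILES: 6 C, 1 S.
Implicit hydrogens by atom environment:
  5 × C (aromatic): 1 H each → 5
  1 × C (aromatic): no H
  1 × S: 1 H
  Total hydrogens = 6.
Molecular formula: C6H6S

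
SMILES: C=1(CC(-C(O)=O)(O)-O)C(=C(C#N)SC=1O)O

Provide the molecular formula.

C8H7NO6S

Heavy atoms from the SMILES: 8 C, 1 N, 6 O, 1 S.
Implicit hydrogens by atom environment:
  5 × O: 1 H each → 5
  4 × C (aromatic): no H
  3 × C: no H
  1 × C: 2 H
  1 × N: no H
  1 × O: no H
  1 × S (aromatic): no H
  Total hydrogens = 7.
Molecular formula: C8H7NO6S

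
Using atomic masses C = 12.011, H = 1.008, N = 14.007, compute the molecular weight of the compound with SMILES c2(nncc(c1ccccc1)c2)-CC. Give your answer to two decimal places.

184.24

Molecular formula: C12H12N2.
M = 12×12.011 + 12×1.008 + 2×14.007 = 184.24 g/mol.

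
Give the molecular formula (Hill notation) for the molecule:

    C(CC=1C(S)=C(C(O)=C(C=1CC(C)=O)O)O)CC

C13H18O4S

Heavy atoms from the SMILES: 13 C, 4 O, 1 S.
Implicit hydrogens by atom environment:
  6 × C (aromatic): no H
  4 × C: 2 H each → 8
  3 × O: 1 H each → 3
  2 × C: 3 H each → 6
  1 × C: no H
  1 × O: no H
  1 × S: 1 H
  Total hydrogens = 18.
Molecular formula: C13H18O4S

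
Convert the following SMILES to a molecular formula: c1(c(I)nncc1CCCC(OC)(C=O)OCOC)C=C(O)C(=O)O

C15H19IN2O7

Heavy atoms from the SMILES: 15 C, 1 I, 2 N, 7 O.
Implicit hydrogens by atom environment:
  5 × O: no H
  4 × C: 2 H each → 8
  3 × C (aromatic): no H
  3 × C: no H
  2 × C: 3 H each → 6
  2 × C: 1 H each → 2
  2 × N (aromatic): no H
  2 × O: 1 H each → 2
  1 × C (aromatic): 1 H
  1 × I: no H
  Total hydrogens = 19.
Molecular formula: C15H19IN2O7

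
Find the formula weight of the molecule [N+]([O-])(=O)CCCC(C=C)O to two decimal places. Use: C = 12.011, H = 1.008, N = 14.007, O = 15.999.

Molecular formula: C6H11NO3.
M = 6×12.011 + 11×1.008 + 1×14.007 + 3×15.999 = 145.16 g/mol.

145.16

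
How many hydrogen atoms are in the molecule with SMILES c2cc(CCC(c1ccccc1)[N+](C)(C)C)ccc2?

24

Hydrogens are implicit in SMILES; fill each atom to its normal valence:
  10 × C (aromatic): 1 H each → 10
  3 × C: 3 H each → 9
  2 × C: 2 H each → 4
  2 × C (aromatic): no H
  1 × C: 1 H
  1 × N (charge +1): no H
  Total hydrogens = 24.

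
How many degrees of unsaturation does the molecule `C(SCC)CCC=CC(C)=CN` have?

2

Molecular formula from the SMILES: C10H19NS.
DoU = (2C + 2 + N − H − X)/2 = (2·10 + 2 + 1 − 19 − 0)/2 = 4/2 = 2.
(Structurally: 0 ring(s) + 2 π bond(s) = 2.)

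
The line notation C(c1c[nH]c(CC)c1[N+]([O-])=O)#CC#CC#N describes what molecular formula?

Heavy atoms from the SMILES: 11 C, 3 N, 2 O.
Implicit hydrogens by atom environment:
  5 × C: no H
  3 × C (aromatic): no H
  1 × C: 3 H
  1 × C: 2 H
  1 × C (aromatic): 1 H
  1 × N (aromatic): 1 H
  1 × N (charge +1): no H
  1 × N: no H
  1 × O: no H
  1 × O (charge -1): no H
  Total hydrogens = 7.
Molecular formula: C11H7N3O2

C11H7N3O2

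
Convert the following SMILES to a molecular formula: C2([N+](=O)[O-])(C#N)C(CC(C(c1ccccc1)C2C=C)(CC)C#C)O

Heavy atoms from the SMILES: 19 C, 2 N, 3 O.
Implicit hydrogens by atom environment:
  5 × C: 1 H each → 5
  5 × C (aromatic): 1 H each → 5
  4 × C: no H
  3 × C: 2 H each → 6
  1 × C: 3 H
  1 × C (aromatic): no H
  1 × N: no H
  1 × N (charge +1): no H
  1 × O: 1 H
  1 × O: no H
  1 × O (charge -1): no H
  Total hydrogens = 20.
Molecular formula: C19H20N2O3

C19H20N2O3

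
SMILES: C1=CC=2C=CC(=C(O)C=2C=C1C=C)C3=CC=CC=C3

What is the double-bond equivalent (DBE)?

12

Molecular formula from the SMILES: C18H14O.
DoU = (2C + 2 + N − H − X)/2 = (2·18 + 2 + 0 − 14 − 0)/2 = 24/2 = 12.
(Structurally: 3 ring(s) + 9 π bond(s) = 12.)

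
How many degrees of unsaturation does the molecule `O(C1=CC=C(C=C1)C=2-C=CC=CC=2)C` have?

8

Molecular formula from the SMILES: C13H12O.
DoU = (2C + 2 + N − H − X)/2 = (2·13 + 2 + 0 − 12 − 0)/2 = 16/2 = 8.
(Structurally: 2 ring(s) + 6 π bond(s) = 8.)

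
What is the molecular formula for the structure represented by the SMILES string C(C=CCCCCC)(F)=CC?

C10H17F

Heavy atoms from the SMILES: 10 C, 1 F.
Implicit hydrogens by atom environment:
  4 × C: 2 H each → 8
  3 × C: 1 H each → 3
  2 × C: 3 H each → 6
  1 × C: no H
  1 × F: no H
  Total hydrogens = 17.
Molecular formula: C10H17F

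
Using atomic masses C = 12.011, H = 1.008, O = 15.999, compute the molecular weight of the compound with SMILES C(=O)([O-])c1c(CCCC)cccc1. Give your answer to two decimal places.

177.22

Molecular formula: C11H13O2-.
M = 11×12.011 + 13×1.008 + 2×15.999 = 177.22 g/mol.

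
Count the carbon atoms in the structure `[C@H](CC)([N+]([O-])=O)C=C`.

5

The symbol for carbon appears 5 times in the SMILES.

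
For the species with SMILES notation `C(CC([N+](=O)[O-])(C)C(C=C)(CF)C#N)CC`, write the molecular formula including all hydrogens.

Heavy atoms from the SMILES: 11 C, 1 F, 2 N, 2 O.
Implicit hydrogens by atom environment:
  5 × C: 2 H each → 10
  3 × C: no H
  2 × C: 3 H each → 6
  1 × C: 1 H
  1 × F: no H
  1 × N: no H
  1 × N (charge +1): no H
  1 × O: no H
  1 × O (charge -1): no H
  Total hydrogens = 17.
Molecular formula: C11H17FN2O2

C11H17FN2O2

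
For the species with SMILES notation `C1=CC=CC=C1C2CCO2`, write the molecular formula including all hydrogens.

Heavy atoms from the SMILES: 9 C, 1 O.
Implicit hydrogens by atom environment:
  5 × C (aromatic): 1 H each → 5
  2 × C: 2 H each → 4
  1 × C: 1 H
  1 × C (aromatic): no H
  1 × O: no H
  Total hydrogens = 10.
Molecular formula: C9H10O

C9H10O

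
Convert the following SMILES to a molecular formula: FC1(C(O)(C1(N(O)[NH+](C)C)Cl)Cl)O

C5H10Cl2FN2O3+

Heavy atoms from the SMILES: 5 C, 2 Cl, 1 F, 2 N, 3 O.
Implicit hydrogens by atom environment:
  3 × C: no H
  3 × O: 1 H each → 3
  2 × C: 3 H each → 6
  2 × Cl: no H
  1 × F: no H
  1 × N (charge +1): 1 H
  1 × N: no H
  Total hydrogens = 10.
Net charge +1.
Molecular formula: C5H10Cl2FN2O3+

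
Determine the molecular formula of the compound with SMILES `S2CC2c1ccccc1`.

Heavy atoms from the SMILES: 8 C, 1 S.
Implicit hydrogens by atom environment:
  5 × C (aromatic): 1 H each → 5
  1 × C: 2 H
  1 × C: 1 H
  1 × C (aromatic): no H
  1 × S: no H
  Total hydrogens = 8.
Molecular formula: C8H8S

C8H8S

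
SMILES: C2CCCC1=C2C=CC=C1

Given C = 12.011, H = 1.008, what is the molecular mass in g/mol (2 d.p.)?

Molecular formula: C10H12.
M = 10×12.011 + 12×1.008 = 132.21 g/mol.

132.21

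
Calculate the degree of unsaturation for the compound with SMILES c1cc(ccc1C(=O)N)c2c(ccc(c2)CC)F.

9

Molecular formula from the SMILES: C15H14FNO.
DoU = (2C + 2 + N − H − X)/2 = (2·15 + 2 + 1 − 14 − 1)/2 = 18/2 = 9.
(Structurally: 2 ring(s) + 7 π bond(s) = 9.)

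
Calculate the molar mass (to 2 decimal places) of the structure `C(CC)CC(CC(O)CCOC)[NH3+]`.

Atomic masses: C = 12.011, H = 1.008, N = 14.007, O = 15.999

Molecular formula: C10H24NO2+.
M = 10×12.011 + 24×1.008 + 1×14.007 + 2×15.999 = 190.31 g/mol.

190.31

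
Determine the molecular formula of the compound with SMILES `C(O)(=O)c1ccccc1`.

Heavy atoms from the SMILES: 7 C, 2 O.
Implicit hydrogens by atom environment:
  5 × C (aromatic): 1 H each → 5
  1 × C (aromatic): no H
  1 × C: no H
  1 × O: 1 H
  1 × O: no H
  Total hydrogens = 6.
Molecular formula: C7H6O2

C7H6O2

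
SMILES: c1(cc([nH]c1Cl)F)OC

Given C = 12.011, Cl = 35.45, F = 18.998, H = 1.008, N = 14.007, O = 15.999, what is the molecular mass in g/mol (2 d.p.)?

Molecular formula: C5H5ClFNO.
M = 5×12.011 + 1×35.45 + 1×18.998 + 5×1.008 + 1×14.007 + 1×15.999 = 149.55 g/mol.

149.55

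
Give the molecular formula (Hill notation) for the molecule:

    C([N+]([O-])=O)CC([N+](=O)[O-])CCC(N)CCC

C9H19N3O4

Heavy atoms from the SMILES: 9 C, 3 N, 4 O.
Implicit hydrogens by atom environment:
  6 × C: 2 H each → 12
  2 × C: 1 H each → 2
  2 × N (charge +1): no H
  2 × O: no H
  2 × O (charge -1): no H
  1 × C: 3 H
  1 × N: 2 H
  Total hydrogens = 19.
Molecular formula: C9H19N3O4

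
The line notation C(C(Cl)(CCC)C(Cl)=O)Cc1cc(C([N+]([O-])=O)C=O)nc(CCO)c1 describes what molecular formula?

Heavy atoms from the SMILES: 16 C, 2 Cl, 2 N, 5 O.
Implicit hydrogens by atom environment:
  6 × C: 2 H each → 12
  3 × C (aromatic): no H
  3 × O: no H
  2 × C (aromatic): 1 H each → 2
  2 × C: 1 H each → 2
  2 × C: no H
  2 × Cl: no H
  1 × C: 3 H
  1 × N (aromatic): no H
  1 × N (charge +1): no H
  1 × O: 1 H
  1 × O (charge -1): no H
  Total hydrogens = 20.
Molecular formula: C16H20Cl2N2O5

C16H20Cl2N2O5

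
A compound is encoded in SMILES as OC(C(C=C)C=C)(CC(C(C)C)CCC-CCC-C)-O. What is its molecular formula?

Heavy atoms from the SMILES: 18 C, 2 O.
Implicit hydrogens by atom environment:
  9 × C: 2 H each → 18
  5 × C: 1 H each → 5
  3 × C: 3 H each → 9
  2 × O: 1 H each → 2
  1 × C: no H
  Total hydrogens = 34.
Molecular formula: C18H34O2

C18H34O2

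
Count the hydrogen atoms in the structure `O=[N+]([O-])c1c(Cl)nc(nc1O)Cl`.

Hydrogens are implicit in SMILES; fill each atom to its normal valence:
  4 × C (aromatic): no H
  2 × Cl: no H
  2 × N (aromatic): no H
  1 × N (charge +1): no H
  1 × O: 1 H
  1 × O: no H
  1 × O (charge -1): no H
  Total hydrogens = 1.

1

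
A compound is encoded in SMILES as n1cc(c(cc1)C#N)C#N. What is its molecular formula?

Heavy atoms from the SMILES: 7 C, 3 N.
Implicit hydrogens by atom environment:
  3 × C (aromatic): 1 H each → 3
  2 × C (aromatic): no H
  2 × C: no H
  2 × N: no H
  1 × N (aromatic): no H
  Total hydrogens = 3.
Molecular formula: C7H3N3

C7H3N3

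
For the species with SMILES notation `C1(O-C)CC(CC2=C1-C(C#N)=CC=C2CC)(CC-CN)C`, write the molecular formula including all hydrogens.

Heavy atoms from the SMILES: 18 C, 2 N, 1 O.
Implicit hydrogens by atom environment:
  6 × C: 2 H each → 12
  4 × C (aromatic): no H
  3 × C: 3 H each → 9
  2 × C (aromatic): 1 H each → 2
  2 × C: no H
  1 × C: 1 H
  1 × N: 2 H
  1 × N: no H
  1 × O: no H
  Total hydrogens = 26.
Molecular formula: C18H26N2O

C18H26N2O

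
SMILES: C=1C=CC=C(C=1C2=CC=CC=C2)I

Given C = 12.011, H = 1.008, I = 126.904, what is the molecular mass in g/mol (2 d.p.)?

280.11

Molecular formula: C12H9I.
M = 12×12.011 + 9×1.008 + 1×126.904 = 280.11 g/mol.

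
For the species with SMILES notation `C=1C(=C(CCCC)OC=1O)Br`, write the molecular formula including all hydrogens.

Heavy atoms from the SMILES: 1 Br, 8 C, 2 O.
Implicit hydrogens by atom environment:
  3 × C: 2 H each → 6
  3 × C (aromatic): no H
  1 × Br: no H
  1 × C: 3 H
  1 × C (aromatic): 1 H
  1 × O: 1 H
  1 × O (aromatic): no H
  Total hydrogens = 11.
Molecular formula: C8H11BrO2

C8H11BrO2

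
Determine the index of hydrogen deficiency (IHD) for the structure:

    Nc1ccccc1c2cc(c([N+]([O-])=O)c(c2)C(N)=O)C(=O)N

11

Molecular formula from the SMILES: C14H12N4O4.
DoU = (2C + 2 + N − H − X)/2 = (2·14 + 2 + 4 − 12 − 0)/2 = 22/2 = 11.
(Structurally: 2 ring(s) + 9 π bond(s) = 11.)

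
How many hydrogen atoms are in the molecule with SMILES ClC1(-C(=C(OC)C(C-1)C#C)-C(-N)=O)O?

Hydrogens are implicit in SMILES; fill each atom to its normal valence:
  5 × C: no H
  2 × C: 1 H each → 2
  2 × O: no H
  1 × C: 3 H
  1 × C: 2 H
  1 × Cl: no H
  1 × N: 2 H
  1 × O: 1 H
  Total hydrogens = 10.

10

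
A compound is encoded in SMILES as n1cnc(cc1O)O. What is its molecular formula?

C4H4N2O2

Heavy atoms from the SMILES: 4 C, 2 N, 2 O.
Implicit hydrogens by atom environment:
  2 × C (aromatic): 1 H each → 2
  2 × C (aromatic): no H
  2 × N (aromatic): no H
  2 × O: 1 H each → 2
  Total hydrogens = 4.
Molecular formula: C4H4N2O2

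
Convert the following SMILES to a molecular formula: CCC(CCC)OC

C7H16O

Heavy atoms from the SMILES: 7 C, 1 O.
Implicit hydrogens by atom environment:
  3 × C: 3 H each → 9
  3 × C: 2 H each → 6
  1 × C: 1 H
  1 × O: no H
  Total hydrogens = 16.
Molecular formula: C7H16O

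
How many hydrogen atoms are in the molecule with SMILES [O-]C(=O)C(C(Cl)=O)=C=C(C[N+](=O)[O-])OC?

Hydrogens are implicit in SMILES; fill each atom to its normal valence:
  5 × C: no H
  4 × O: no H
  2 × O (charge -1): no H
  1 × C: 3 H
  1 × C: 2 H
  1 × Cl: no H
  1 × N (charge +1): no H
  Total hydrogens = 5.

5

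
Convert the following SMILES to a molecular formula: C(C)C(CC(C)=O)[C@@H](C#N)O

C8H13NO2

Heavy atoms from the SMILES: 8 C, 1 N, 2 O.
Implicit hydrogens by atom environment:
  2 × C: 3 H each → 6
  2 × C: 2 H each → 4
  2 × C: 1 H each → 2
  2 × C: no H
  1 × N: no H
  1 × O: 1 H
  1 × O: no H
  Total hydrogens = 13.
Molecular formula: C8H13NO2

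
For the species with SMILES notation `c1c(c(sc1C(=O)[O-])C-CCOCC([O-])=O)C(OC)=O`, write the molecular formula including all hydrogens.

Heavy atoms from the SMILES: 12 C, 7 O, 1 S.
Implicit hydrogens by atom environment:
  5 × O: no H
  4 × C: 2 H each → 8
  3 × C (aromatic): no H
  3 × C: no H
  2 × O (charge -1): no H
  1 × C: 3 H
  1 × C (aromatic): 1 H
  1 × S (aromatic): no H
  Total hydrogens = 12.
Net charge -2.
Molecular formula: [C12H12O7S]2-

[C12H12O7S]2-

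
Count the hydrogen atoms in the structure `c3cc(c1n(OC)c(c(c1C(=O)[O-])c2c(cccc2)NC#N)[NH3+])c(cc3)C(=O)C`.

Hydrogens are implicit in SMILES; fill each atom to its normal valence:
  8 × C (aromatic): 1 H each → 8
  8 × C (aromatic): no H
  3 × C: no H
  3 × O: no H
  2 × C: 3 H each → 6
  1 × N (charge +1): 3 H
  1 × N: 1 H
  1 × N (aromatic): no H
  1 × N: no H
  1 × O (charge -1): no H
  Total hydrogens = 18.

18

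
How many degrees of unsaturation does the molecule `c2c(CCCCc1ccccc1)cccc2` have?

Molecular formula from the SMILES: C16H18.
DoU = (2C + 2 + N − H − X)/2 = (2·16 + 2 + 0 − 18 − 0)/2 = 16/2 = 8.
(Structurally: 2 ring(s) + 6 π bond(s) = 8.)

8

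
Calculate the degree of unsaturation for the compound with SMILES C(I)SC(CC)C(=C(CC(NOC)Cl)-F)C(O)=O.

2

Molecular formula from the SMILES: C10H16ClFINO3S.
DoU = (2C + 2 + N − H − X)/2 = (2·10 + 2 + 1 − 16 − 3)/2 = 4/2 = 2.
(Structurally: 0 ring(s) + 2 π bond(s) = 2.)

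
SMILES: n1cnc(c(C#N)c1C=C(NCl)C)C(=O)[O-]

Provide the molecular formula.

Heavy atoms from the SMILES: 9 C, 1 Cl, 4 N, 2 O.
Implicit hydrogens by atom environment:
  3 × C (aromatic): no H
  3 × C: no H
  2 × N (aromatic): no H
  1 × C: 3 H
  1 × C (aromatic): 1 H
  1 × C: 1 H
  1 × Cl: no H
  1 × N: 1 H
  1 × N: no H
  1 × O: no H
  1 × O (charge -1): no H
  Total hydrogens = 6.
Net charge -1.
Molecular formula: C9H6ClN4O2-

C9H6ClN4O2-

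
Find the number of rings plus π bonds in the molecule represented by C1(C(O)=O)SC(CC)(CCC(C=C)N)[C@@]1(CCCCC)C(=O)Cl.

Molecular formula from the SMILES: C17H28ClNO3S.
DoU = (2C + 2 + N − H − X)/2 = (2·17 + 2 + 1 − 28 − 1)/2 = 8/2 = 4.
(Structurally: 1 ring(s) + 3 π bond(s) = 4.)

4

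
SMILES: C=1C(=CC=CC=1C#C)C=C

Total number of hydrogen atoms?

Hydrogens are implicit in SMILES; fill each atom to its normal valence:
  4 × C (aromatic): 1 H each → 4
  2 × C: 1 H each → 2
  2 × C (aromatic): no H
  1 × C: 2 H
  1 × C: no H
  Total hydrogens = 8.

8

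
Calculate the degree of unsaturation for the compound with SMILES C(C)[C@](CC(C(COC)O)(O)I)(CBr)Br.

0

Molecular formula from the SMILES: C9H17Br2IO3.
DoU = (2C + 2 + N − H − X)/2 = (2·9 + 2 + 0 − 17 − 3)/2 = 0/2 = 0.
(Structurally: 0 ring(s) + 0 π bond(s) = 0.)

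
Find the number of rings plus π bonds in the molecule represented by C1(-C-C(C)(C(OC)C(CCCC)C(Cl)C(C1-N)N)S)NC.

1

Molecular formula from the SMILES: C15H32ClN3OS.
DoU = (2C + 2 + N − H − X)/2 = (2·15 + 2 + 3 − 32 − 1)/2 = 2/2 = 1.
(Structurally: 1 ring(s) + 0 π bond(s) = 1.)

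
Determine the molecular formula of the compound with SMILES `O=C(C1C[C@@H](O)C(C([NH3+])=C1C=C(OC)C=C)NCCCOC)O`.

C16H27N2O5+

Heavy atoms from the SMILES: 16 C, 2 N, 5 O.
Implicit hydrogens by atom environment:
  5 × C: 2 H each → 10
  5 × C: 1 H each → 5
  4 × C: no H
  3 × O: no H
  2 × C: 3 H each → 6
  2 × O: 1 H each → 2
  1 × N (charge +1): 3 H
  1 × N: 1 H
  Total hydrogens = 27.
Net charge +1.
Molecular formula: C16H27N2O5+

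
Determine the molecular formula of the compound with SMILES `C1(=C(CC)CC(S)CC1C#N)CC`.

C11H17NS

Heavy atoms from the SMILES: 11 C, 1 N, 1 S.
Implicit hydrogens by atom environment:
  4 × C: 2 H each → 8
  3 × C: no H
  2 × C: 3 H each → 6
  2 × C: 1 H each → 2
  1 × N: no H
  1 × S: 1 H
  Total hydrogens = 17.
Molecular formula: C11H17NS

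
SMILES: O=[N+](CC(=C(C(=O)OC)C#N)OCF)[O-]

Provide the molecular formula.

Heavy atoms from the SMILES: 7 C, 1 F, 2 N, 5 O.
Implicit hydrogens by atom environment:
  4 × C: no H
  4 × O: no H
  2 × C: 2 H each → 4
  1 × C: 3 H
  1 × F: no H
  1 × N (charge +1): no H
  1 × N: no H
  1 × O (charge -1): no H
  Total hydrogens = 7.
Molecular formula: C7H7FN2O5

C7H7FN2O5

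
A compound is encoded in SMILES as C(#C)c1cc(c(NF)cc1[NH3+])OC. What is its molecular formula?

Heavy atoms from the SMILES: 9 C, 1 F, 2 N, 1 O.
Implicit hydrogens by atom environment:
  4 × C (aromatic): no H
  2 × C (aromatic): 1 H each → 2
  1 × C: 3 H
  1 × C: 1 H
  1 × C: no H
  1 × F: no H
  1 × N (charge +1): 3 H
  1 × N: 1 H
  1 × O: no H
  Total hydrogens = 10.
Net charge +1.
Molecular formula: C9H10FN2O+

C9H10FN2O+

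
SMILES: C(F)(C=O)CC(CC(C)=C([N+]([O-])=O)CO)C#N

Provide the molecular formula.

C10H13FN2O4

Heavy atoms from the SMILES: 10 C, 1 F, 2 N, 4 O.
Implicit hydrogens by atom environment:
  3 × C: 2 H each → 6
  3 × C: 1 H each → 3
  3 × C: no H
  2 × O: no H
  1 × C: 3 H
  1 × F: no H
  1 × N (charge +1): no H
  1 × N: no H
  1 × O: 1 H
  1 × O (charge -1): no H
  Total hydrogens = 13.
Molecular formula: C10H13FN2O4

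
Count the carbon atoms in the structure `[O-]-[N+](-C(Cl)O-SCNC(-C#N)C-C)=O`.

6

The symbol for carbon appears 6 times in the SMILES. (Cl is a single chlorine, not C + l.)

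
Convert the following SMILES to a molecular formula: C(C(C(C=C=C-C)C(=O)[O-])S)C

C9H13O2S-

Heavy atoms from the SMILES: 9 C, 2 O, 1 S.
Implicit hydrogens by atom environment:
  4 × C: 1 H each → 4
  2 × C: 3 H each → 6
  2 × C: no H
  1 × C: 2 H
  1 × O: no H
  1 × O (charge -1): no H
  1 × S: 1 H
  Total hydrogens = 13.
Net charge -1.
Molecular formula: C9H13O2S-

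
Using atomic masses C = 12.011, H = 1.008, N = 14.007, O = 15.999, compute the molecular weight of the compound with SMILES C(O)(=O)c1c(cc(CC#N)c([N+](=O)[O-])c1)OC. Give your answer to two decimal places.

236.18

Molecular formula: C10H8N2O5.
M = 10×12.011 + 8×1.008 + 2×14.007 + 5×15.999 = 236.18 g/mol.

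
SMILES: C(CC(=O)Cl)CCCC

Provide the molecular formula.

Heavy atoms from the SMILES: 7 C, 1 Cl, 1 O.
Implicit hydrogens by atom environment:
  5 × C: 2 H each → 10
  1 × C: 3 H
  1 × C: no H
  1 × Cl: no H
  1 × O: no H
  Total hydrogens = 13.
Molecular formula: C7H13ClO

C7H13ClO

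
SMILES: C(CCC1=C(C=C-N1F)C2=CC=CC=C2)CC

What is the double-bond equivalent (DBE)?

7

Molecular formula from the SMILES: C15H18FN.
DoU = (2C + 2 + N − H − X)/2 = (2·15 + 2 + 1 − 18 − 1)/2 = 14/2 = 7.
(Structurally: 2 ring(s) + 5 π bond(s) = 7.)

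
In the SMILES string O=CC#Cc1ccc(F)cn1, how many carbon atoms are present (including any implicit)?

The symbol for carbon appears 8 times in the SMILES. Lowercase c denotes aromatic carbon and counts toward C.

8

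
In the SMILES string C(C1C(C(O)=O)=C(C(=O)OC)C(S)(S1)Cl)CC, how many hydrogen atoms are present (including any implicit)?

Hydrogens are implicit in SMILES; fill each atom to its normal valence:
  5 × C: no H
  3 × O: no H
  2 × C: 3 H each → 6
  2 × C: 2 H each → 4
  1 × C: 1 H
  1 × Cl: no H
  1 × O: 1 H
  1 × S: 1 H
  1 × S: no H
  Total hydrogens = 13.

13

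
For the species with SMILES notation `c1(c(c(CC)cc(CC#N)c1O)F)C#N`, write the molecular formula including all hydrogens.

C11H9FN2O

Heavy atoms from the SMILES: 11 C, 1 F, 2 N, 1 O.
Implicit hydrogens by atom environment:
  5 × C (aromatic): no H
  2 × C: 2 H each → 4
  2 × C: no H
  2 × N: no H
  1 × C: 3 H
  1 × C (aromatic): 1 H
  1 × F: no H
  1 × O: 1 H
  Total hydrogens = 9.
Molecular formula: C11H9FN2O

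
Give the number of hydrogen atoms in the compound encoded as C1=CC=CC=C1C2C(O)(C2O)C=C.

12

Hydrogens are implicit in SMILES; fill each atom to its normal valence:
  5 × C (aromatic): 1 H each → 5
  3 × C: 1 H each → 3
  2 × O: 1 H each → 2
  1 × C: 2 H
  1 × C: no H
  1 × C (aromatic): no H
  Total hydrogens = 12.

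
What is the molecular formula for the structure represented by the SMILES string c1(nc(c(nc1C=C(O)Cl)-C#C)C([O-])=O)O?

C9H4ClN2O4-

Heavy atoms from the SMILES: 9 C, 1 Cl, 2 N, 4 O.
Implicit hydrogens by atom environment:
  4 × C (aromatic): no H
  3 × C: no H
  2 × C: 1 H each → 2
  2 × N (aromatic): no H
  2 × O: 1 H each → 2
  1 × Cl: no H
  1 × O: no H
  1 × O (charge -1): no H
  Total hydrogens = 4.
Net charge -1.
Molecular formula: C9H4ClN2O4-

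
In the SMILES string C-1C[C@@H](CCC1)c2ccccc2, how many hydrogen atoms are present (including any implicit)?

16

Hydrogens are implicit in SMILES; fill each atom to its normal valence:
  5 × C: 2 H each → 10
  5 × C (aromatic): 1 H each → 5
  1 × C: 1 H
  1 × C (aromatic): no H
  Total hydrogens = 16.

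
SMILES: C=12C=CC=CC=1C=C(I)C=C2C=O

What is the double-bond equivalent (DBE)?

8

Molecular formula from the SMILES: C11H7IO.
DoU = (2C + 2 + N − H − X)/2 = (2·11 + 2 + 0 − 7 − 1)/2 = 16/2 = 8.
(Structurally: 2 ring(s) + 6 π bond(s) = 8.)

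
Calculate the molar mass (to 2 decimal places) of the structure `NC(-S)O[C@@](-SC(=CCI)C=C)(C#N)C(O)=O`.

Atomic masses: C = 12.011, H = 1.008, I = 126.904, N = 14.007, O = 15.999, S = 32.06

Molecular formula: C9H11IN2O3S2.
M = 9×12.011 + 11×1.008 + 1×126.904 + 2×14.007 + 3×15.999 + 2×32.06 = 386.22 g/mol.

386.22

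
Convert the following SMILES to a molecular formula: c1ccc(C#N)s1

Heavy atoms from the SMILES: 5 C, 1 N, 1 S.
Implicit hydrogens by atom environment:
  3 × C (aromatic): 1 H each → 3
  1 × C (aromatic): no H
  1 × C: no H
  1 × N: no H
  1 × S (aromatic): no H
  Total hydrogens = 3.
Molecular formula: C5H3NS

C5H3NS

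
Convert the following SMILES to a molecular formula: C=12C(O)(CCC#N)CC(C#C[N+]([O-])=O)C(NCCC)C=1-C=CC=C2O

C18H21N3O4

Heavy atoms from the SMILES: 18 C, 3 N, 4 O.
Implicit hydrogens by atom environment:
  5 × C: 2 H each → 10
  4 × C: no H
  3 × C (aromatic): 1 H each → 3
  3 × C (aromatic): no H
  2 × C: 1 H each → 2
  2 × O: 1 H each → 2
  1 × C: 3 H
  1 × N: 1 H
  1 × N: no H
  1 × N (charge +1): no H
  1 × O: no H
  1 × O (charge -1): no H
  Total hydrogens = 21.
Molecular formula: C18H21N3O4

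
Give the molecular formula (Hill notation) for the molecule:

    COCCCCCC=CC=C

Heavy atoms from the SMILES: 10 C, 1 O.
Implicit hydrogens by atom environment:
  6 × C: 2 H each → 12
  3 × C: 1 H each → 3
  1 × C: 3 H
  1 × O: no H
  Total hydrogens = 18.
Molecular formula: C10H18O

C10H18O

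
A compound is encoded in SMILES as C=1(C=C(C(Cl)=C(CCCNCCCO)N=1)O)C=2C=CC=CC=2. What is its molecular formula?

C17H21ClN2O2

Heavy atoms from the SMILES: 17 C, 1 Cl, 2 N, 2 O.
Implicit hydrogens by atom environment:
  6 × C: 2 H each → 12
  6 × C (aromatic): 1 H each → 6
  5 × C (aromatic): no H
  2 × O: 1 H each → 2
  1 × Cl: no H
  1 × N: 1 H
  1 × N (aromatic): no H
  Total hydrogens = 21.
Molecular formula: C17H21ClN2O2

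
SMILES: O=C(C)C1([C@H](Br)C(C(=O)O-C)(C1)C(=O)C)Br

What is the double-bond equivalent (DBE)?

4

Molecular formula from the SMILES: C10H12Br2O4.
DoU = (2C + 2 + N − H − X)/2 = (2·10 + 2 + 0 − 12 − 2)/2 = 8/2 = 4.
(Structurally: 1 ring(s) + 3 π bond(s) = 4.)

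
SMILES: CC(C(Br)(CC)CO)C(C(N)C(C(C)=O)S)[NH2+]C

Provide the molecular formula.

Heavy atoms from the SMILES: 1 Br, 12 C, 2 N, 2 O, 1 S.
Implicit hydrogens by atom environment:
  4 × C: 3 H each → 12
  4 × C: 1 H each → 4
  2 × C: 2 H each → 4
  2 × C: no H
  1 × Br: no H
  1 × N: 2 H
  1 × N (charge +1): 2 H
  1 × O: 1 H
  1 × O: no H
  1 × S: 1 H
  Total hydrogens = 26.
Net charge +1.
Molecular formula: C12H26BrN2O2S+

C12H26BrN2O2S+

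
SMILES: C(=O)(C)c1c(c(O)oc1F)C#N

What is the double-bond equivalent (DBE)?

Molecular formula from the SMILES: C7H4FNO3.
DoU = (2C + 2 + N − H − X)/2 = (2·7 + 2 + 1 − 4 − 1)/2 = 12/2 = 6.
(Structurally: 1 ring(s) + 5 π bond(s) = 6.)

6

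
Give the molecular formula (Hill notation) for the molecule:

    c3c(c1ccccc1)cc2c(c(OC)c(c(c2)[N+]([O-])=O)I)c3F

C17H11FINO3

Heavy atoms from the SMILES: 17 C, 1 F, 1 I, 1 N, 3 O.
Implicit hydrogens by atom environment:
  8 × C (aromatic): 1 H each → 8
  8 × C (aromatic): no H
  2 × O: no H
  1 × C: 3 H
  1 × F: no H
  1 × I: no H
  1 × N (charge +1): no H
  1 × O (charge -1): no H
  Total hydrogens = 11.
Molecular formula: C17H11FINO3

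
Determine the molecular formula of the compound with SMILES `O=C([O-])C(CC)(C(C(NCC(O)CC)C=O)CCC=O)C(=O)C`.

C16H26NO6-

Heavy atoms from the SMILES: 16 C, 1 N, 6 O.
Implicit hydrogens by atom environment:
  5 × C: 2 H each → 10
  5 × C: 1 H each → 5
  4 × O: no H
  3 × C: 3 H each → 9
  3 × C: no H
  1 × N: 1 H
  1 × O: 1 H
  1 × O (charge -1): no H
  Total hydrogens = 26.
Net charge -1.
Molecular formula: C16H26NO6-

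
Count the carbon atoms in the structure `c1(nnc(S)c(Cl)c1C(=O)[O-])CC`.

7

The symbol for carbon appears 7 times in the SMILES. Lowercase c denotes aromatic carbon and counts toward C.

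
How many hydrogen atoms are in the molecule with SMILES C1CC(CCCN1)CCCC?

Hydrogens are implicit in SMILES; fill each atom to its normal valence:
  8 × C: 2 H each → 16
  1 × C: 3 H
  1 × C: 1 H
  1 × N: 1 H
  Total hydrogens = 21.

21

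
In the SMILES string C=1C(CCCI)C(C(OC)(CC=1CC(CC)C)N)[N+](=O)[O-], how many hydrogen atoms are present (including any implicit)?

27

Hydrogens are implicit in SMILES; fill each atom to its normal valence:
  6 × C: 2 H each → 12
  4 × C: 1 H each → 4
  3 × C: 3 H each → 9
  2 × C: no H
  2 × O: no H
  1 × I: no H
  1 × N: 2 H
  1 × N (charge +1): no H
  1 × O (charge -1): no H
  Total hydrogens = 27.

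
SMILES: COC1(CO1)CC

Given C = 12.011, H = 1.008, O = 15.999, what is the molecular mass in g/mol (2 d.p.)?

Molecular formula: C5H10O2.
M = 5×12.011 + 10×1.008 + 2×15.999 = 102.13 g/mol.

102.13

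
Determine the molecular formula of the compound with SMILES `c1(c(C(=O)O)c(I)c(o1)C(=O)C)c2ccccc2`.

Heavy atoms from the SMILES: 13 C, 1 I, 4 O.
Implicit hydrogens by atom environment:
  5 × C (aromatic): 1 H each → 5
  5 × C (aromatic): no H
  2 × C: no H
  2 × O: no H
  1 × C: 3 H
  1 × I: no H
  1 × O: 1 H
  1 × O (aromatic): no H
  Total hydrogens = 9.
Molecular formula: C13H9IO4

C13H9IO4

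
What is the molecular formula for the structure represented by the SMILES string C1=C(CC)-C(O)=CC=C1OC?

C9H12O2

Heavy atoms from the SMILES: 9 C, 2 O.
Implicit hydrogens by atom environment:
  3 × C (aromatic): 1 H each → 3
  3 × C (aromatic): no H
  2 × C: 3 H each → 6
  1 × C: 2 H
  1 × O: 1 H
  1 × O: no H
  Total hydrogens = 12.
Molecular formula: C9H12O2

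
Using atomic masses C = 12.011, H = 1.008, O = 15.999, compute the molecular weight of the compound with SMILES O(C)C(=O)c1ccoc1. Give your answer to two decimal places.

Molecular formula: C6H6O3.
M = 6×12.011 + 6×1.008 + 3×15.999 = 126.11 g/mol.

126.11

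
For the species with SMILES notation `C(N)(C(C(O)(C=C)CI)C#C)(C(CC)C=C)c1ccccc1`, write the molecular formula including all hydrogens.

C19H24INO

Heavy atoms from the SMILES: 19 C, 1 I, 1 N, 1 O.
Implicit hydrogens by atom environment:
  5 × C: 1 H each → 5
  5 × C (aromatic): 1 H each → 5
  4 × C: 2 H each → 8
  3 × C: no H
  1 × C: 3 H
  1 × C (aromatic): no H
  1 × I: no H
  1 × N: 2 H
  1 × O: 1 H
  Total hydrogens = 24.
Molecular formula: C19H24INO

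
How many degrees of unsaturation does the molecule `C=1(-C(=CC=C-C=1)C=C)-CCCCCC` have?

Molecular formula from the SMILES: C14H20.
DoU = (2C + 2 + N − H − X)/2 = (2·14 + 2 + 0 − 20 − 0)/2 = 10/2 = 5.
(Structurally: 1 ring(s) + 4 π bond(s) = 5.)

5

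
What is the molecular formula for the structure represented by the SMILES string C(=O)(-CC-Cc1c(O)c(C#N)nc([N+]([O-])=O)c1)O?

Heavy atoms from the SMILES: 10 C, 3 N, 5 O.
Implicit hydrogens by atom environment:
  4 × C (aromatic): no H
  3 × C: 2 H each → 6
  2 × C: no H
  2 × O: 1 H each → 2
  2 × O: no H
  1 × C (aromatic): 1 H
  1 × N (aromatic): no H
  1 × N (charge +1): no H
  1 × N: no H
  1 × O (charge -1): no H
  Total hydrogens = 9.
Molecular formula: C10H9N3O5

C10H9N3O5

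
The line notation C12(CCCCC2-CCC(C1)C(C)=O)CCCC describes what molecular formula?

C16H28O

Heavy atoms from the SMILES: 16 C, 1 O.
Implicit hydrogens by atom environment:
  10 × C: 2 H each → 20
  2 × C: 3 H each → 6
  2 × C: 1 H each → 2
  2 × C: no H
  1 × O: no H
  Total hydrogens = 28.
Molecular formula: C16H28O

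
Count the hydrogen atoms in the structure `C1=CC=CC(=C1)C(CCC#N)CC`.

15

Hydrogens are implicit in SMILES; fill each atom to its normal valence:
  5 × C (aromatic): 1 H each → 5
  3 × C: 2 H each → 6
  1 × C: 3 H
  1 × C: 1 H
  1 × C (aromatic): no H
  1 × C: no H
  1 × N: no H
  Total hydrogens = 15.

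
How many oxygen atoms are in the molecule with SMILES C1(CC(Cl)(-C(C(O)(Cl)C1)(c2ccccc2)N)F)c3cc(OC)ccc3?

2

The symbol for oxygen appears 2 times in the SMILES.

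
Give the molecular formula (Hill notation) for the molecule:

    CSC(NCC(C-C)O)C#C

Heavy atoms from the SMILES: 8 C, 1 N, 1 O, 1 S.
Implicit hydrogens by atom environment:
  3 × C: 1 H each → 3
  2 × C: 3 H each → 6
  2 × C: 2 H each → 4
  1 × C: no H
  1 × N: 1 H
  1 × O: 1 H
  1 × S: no H
  Total hydrogens = 15.
Molecular formula: C8H15NOS

C8H15NOS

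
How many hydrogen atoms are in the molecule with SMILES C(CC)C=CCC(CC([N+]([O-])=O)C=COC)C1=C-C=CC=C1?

Hydrogens are implicit in SMILES; fill each atom to its normal valence:
  6 × C: 1 H each → 6
  5 × C (aromatic): 1 H each → 5
  4 × C: 2 H each → 8
  2 × C: 3 H each → 6
  2 × O: no H
  1 × C (aromatic): no H
  1 × N (charge +1): no H
  1 × O (charge -1): no H
  Total hydrogens = 25.

25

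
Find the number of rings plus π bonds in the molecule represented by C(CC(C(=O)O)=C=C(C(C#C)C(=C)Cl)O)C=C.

7

Molecular formula from the SMILES: C13H13ClO3.
DoU = (2C + 2 + N − H − X)/2 = (2·13 + 2 + 0 − 13 − 1)/2 = 14/2 = 7.
(Structurally: 0 ring(s) + 7 π bond(s) = 7.)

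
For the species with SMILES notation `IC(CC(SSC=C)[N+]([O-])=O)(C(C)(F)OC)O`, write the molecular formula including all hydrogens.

Heavy atoms from the SMILES: 8 C, 1 F, 1 I, 1 N, 4 O, 2 S.
Implicit hydrogens by atom environment:
  2 × C: 3 H each → 6
  2 × C: 2 H each → 4
  2 × C: 1 H each → 2
  2 × C: no H
  2 × O: no H
  2 × S: no H
  1 × F: no H
  1 × I: no H
  1 × N (charge +1): no H
  1 × O: 1 H
  1 × O (charge -1): no H
  Total hydrogens = 13.
Molecular formula: C8H13FINO4S2

C8H13FINO4S2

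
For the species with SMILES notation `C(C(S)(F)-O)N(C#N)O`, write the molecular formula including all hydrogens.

C3H5FN2O2S

Heavy atoms from the SMILES: 3 C, 1 F, 2 N, 2 O, 1 S.
Implicit hydrogens by atom environment:
  2 × C: no H
  2 × N: no H
  2 × O: 1 H each → 2
  1 × C: 2 H
  1 × F: no H
  1 × S: 1 H
  Total hydrogens = 5.
Molecular formula: C3H5FN2O2S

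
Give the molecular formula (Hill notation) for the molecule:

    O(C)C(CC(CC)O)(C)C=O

Heavy atoms from the SMILES: 8 C, 3 O.
Implicit hydrogens by atom environment:
  3 × C: 3 H each → 9
  2 × C: 2 H each → 4
  2 × C: 1 H each → 2
  2 × O: no H
  1 × C: no H
  1 × O: 1 H
  Total hydrogens = 16.
Molecular formula: C8H16O3

C8H16O3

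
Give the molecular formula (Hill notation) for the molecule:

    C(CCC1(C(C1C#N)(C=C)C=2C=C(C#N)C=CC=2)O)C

C17H18N2O

Heavy atoms from the SMILES: 17 C, 2 N, 1 O.
Implicit hydrogens by atom environment:
  4 × C: 2 H each → 8
  4 × C (aromatic): 1 H each → 4
  4 × C: no H
  2 × C: 1 H each → 2
  2 × C (aromatic): no H
  2 × N: no H
  1 × C: 3 H
  1 × O: 1 H
  Total hydrogens = 18.
Molecular formula: C17H18N2O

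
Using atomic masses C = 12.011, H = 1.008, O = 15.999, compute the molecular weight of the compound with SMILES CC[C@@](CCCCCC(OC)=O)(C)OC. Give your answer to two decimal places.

216.32

Molecular formula: C12H24O3.
M = 12×12.011 + 24×1.008 + 3×15.999 = 216.32 g/mol.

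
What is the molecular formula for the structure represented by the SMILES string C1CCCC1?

Heavy atoms from the SMILES: 5 C.
Implicit hydrogens by atom environment:
  5 × C: 2 H each → 10
  Total hydrogens = 10.
Molecular formula: C5H10

C5H10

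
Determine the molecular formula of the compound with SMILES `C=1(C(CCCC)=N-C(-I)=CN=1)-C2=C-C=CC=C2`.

Heavy atoms from the SMILES: 14 C, 1 I, 2 N.
Implicit hydrogens by atom environment:
  6 × C (aromatic): 1 H each → 6
  4 × C (aromatic): no H
  3 × C: 2 H each → 6
  2 × N (aromatic): no H
  1 × C: 3 H
  1 × I: no H
  Total hydrogens = 15.
Molecular formula: C14H15IN2

C14H15IN2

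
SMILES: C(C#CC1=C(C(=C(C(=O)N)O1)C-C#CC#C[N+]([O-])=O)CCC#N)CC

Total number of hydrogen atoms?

Hydrogens are implicit in SMILES; fill each atom to its normal valence:
  8 × C: no H
  5 × C: 2 H each → 10
  4 × C (aromatic): no H
  2 × O: no H
  1 × C: 3 H
  1 × N: 2 H
  1 × N (charge +1): no H
  1 × N: no H
  1 × O (aromatic): no H
  1 × O (charge -1): no H
  Total hydrogens = 15.

15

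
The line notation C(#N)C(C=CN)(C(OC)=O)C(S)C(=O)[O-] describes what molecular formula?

Heavy atoms from the SMILES: 8 C, 2 N, 4 O, 1 S.
Implicit hydrogens by atom environment:
  4 × C: no H
  3 × C: 1 H each → 3
  3 × O: no H
  1 × C: 3 H
  1 × N: 2 H
  1 × N: no H
  1 × O (charge -1): no H
  1 × S: 1 H
  Total hydrogens = 9.
Net charge -1.
Molecular formula: C8H9N2O4S-

C8H9N2O4S-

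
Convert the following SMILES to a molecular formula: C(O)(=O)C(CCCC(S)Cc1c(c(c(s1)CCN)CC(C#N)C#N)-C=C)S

Heavy atoms from the SMILES: 19 C, 3 N, 2 O, 3 S.
Implicit hydrogens by atom environment:
  8 × C: 2 H each → 16
  4 × C: 1 H each → 4
  4 × C (aromatic): no H
  3 × C: no H
  2 × N: no H
  2 × S: 1 H each → 2
  1 × N: 2 H
  1 × O: 1 H
  1 × O: no H
  1 × S (aromatic): no H
  Total hydrogens = 25.
Molecular formula: C19H25N3O2S3

C19H25N3O2S3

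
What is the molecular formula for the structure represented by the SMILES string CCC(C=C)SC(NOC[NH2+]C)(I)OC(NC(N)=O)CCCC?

C14H30IN4O3S+

Heavy atoms from the SMILES: 14 C, 1 I, 4 N, 3 O, 1 S.
Implicit hydrogens by atom environment:
  6 × C: 2 H each → 12
  3 × C: 3 H each → 9
  3 × C: 1 H each → 3
  3 × O: no H
  2 × C: no H
  2 × N: 1 H each → 2
  1 × I: no H
  1 × N (charge +1): 2 H
  1 × N: 2 H
  1 × S: no H
  Total hydrogens = 30.
Net charge +1.
Molecular formula: C14H30IN4O3S+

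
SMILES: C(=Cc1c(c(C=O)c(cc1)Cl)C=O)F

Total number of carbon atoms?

The symbol for carbon appears 10 times in the SMILES. Lowercase c denotes aromatic carbon and counts toward C.

10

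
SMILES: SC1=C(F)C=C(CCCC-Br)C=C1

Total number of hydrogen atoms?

Hydrogens are implicit in SMILES; fill each atom to its normal valence:
  4 × C: 2 H each → 8
  3 × C (aromatic): 1 H each → 3
  3 × C (aromatic): no H
  1 × Br: no H
  1 × F: no H
  1 × S: 1 H
  Total hydrogens = 12.

12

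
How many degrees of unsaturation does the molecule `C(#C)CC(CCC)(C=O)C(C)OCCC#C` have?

5

Molecular formula from the SMILES: C14H20O2.
DoU = (2C + 2 + N − H − X)/2 = (2·14 + 2 + 0 − 20 − 0)/2 = 10/2 = 5.
(Structurally: 0 ring(s) + 5 π bond(s) = 5.)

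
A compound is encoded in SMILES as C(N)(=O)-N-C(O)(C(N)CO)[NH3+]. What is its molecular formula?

C4H13N4O3+

Heavy atoms from the SMILES: 4 C, 4 N, 3 O.
Implicit hydrogens by atom environment:
  2 × C: no H
  2 × N: 2 H each → 4
  2 × O: 1 H each → 2
  1 × C: 2 H
  1 × C: 1 H
  1 × N (charge +1): 3 H
  1 × N: 1 H
  1 × O: no H
  Total hydrogens = 13.
Net charge +1.
Molecular formula: C4H13N4O3+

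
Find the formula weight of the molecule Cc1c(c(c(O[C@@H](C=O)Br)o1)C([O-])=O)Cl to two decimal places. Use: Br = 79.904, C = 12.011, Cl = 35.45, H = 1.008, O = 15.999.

Molecular formula: C8H5BrClO5-.
M = 1×79.904 + 8×12.011 + 1×35.45 + 5×1.008 + 5×15.999 = 296.48 g/mol.

296.48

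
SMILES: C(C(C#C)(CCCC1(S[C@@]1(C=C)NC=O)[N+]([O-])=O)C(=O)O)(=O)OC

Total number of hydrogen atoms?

Hydrogens are implicit in SMILES; fill each atom to its normal valence:
  6 × C: no H
  5 × O: no H
  4 × C: 2 H each → 8
  3 × C: 1 H each → 3
  1 × C: 3 H
  1 × N: 1 H
  1 × N (charge +1): no H
  1 × O: 1 H
  1 × O (charge -1): no H
  1 × S: no H
  Total hydrogens = 16.

16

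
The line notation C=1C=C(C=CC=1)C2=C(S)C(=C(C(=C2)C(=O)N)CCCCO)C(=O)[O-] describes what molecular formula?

Heavy atoms from the SMILES: 18 C, 1 N, 4 O, 1 S.
Implicit hydrogens by atom environment:
  6 × C (aromatic): 1 H each → 6
  6 × C (aromatic): no H
  4 × C: 2 H each → 8
  2 × C: no H
  2 × O: no H
  1 × N: 2 H
  1 × O: 1 H
  1 × O (charge -1): no H
  1 × S: 1 H
  Total hydrogens = 18.
Net charge -1.
Molecular formula: C18H18NO4S-

C18H18NO4S-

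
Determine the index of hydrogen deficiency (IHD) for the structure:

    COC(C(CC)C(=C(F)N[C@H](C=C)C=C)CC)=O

4

Molecular formula from the SMILES: C14H22FNO2.
DoU = (2C + 2 + N − H − X)/2 = (2·14 + 2 + 1 − 22 − 1)/2 = 8/2 = 4.
(Structurally: 0 ring(s) + 4 π bond(s) = 4.)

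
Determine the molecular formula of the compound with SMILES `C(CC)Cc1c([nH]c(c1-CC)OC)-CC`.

Heavy atoms from the SMILES: 13 C, 1 N, 1 O.
Implicit hydrogens by atom environment:
  5 × C: 2 H each → 10
  4 × C: 3 H each → 12
  4 × C (aromatic): no H
  1 × N (aromatic): 1 H
  1 × O: no H
  Total hydrogens = 23.
Molecular formula: C13H23NO

C13H23NO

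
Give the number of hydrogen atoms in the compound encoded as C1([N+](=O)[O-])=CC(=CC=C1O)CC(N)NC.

13

Hydrogens are implicit in SMILES; fill each atom to its normal valence:
  3 × C (aromatic): 1 H each → 3
  3 × C (aromatic): no H
  1 × C: 3 H
  1 × C: 2 H
  1 × C: 1 H
  1 × N: 2 H
  1 × N: 1 H
  1 × N (charge +1): no H
  1 × O: 1 H
  1 × O: no H
  1 × O (charge -1): no H
  Total hydrogens = 13.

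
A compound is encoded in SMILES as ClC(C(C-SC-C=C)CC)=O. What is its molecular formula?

C8H13ClOS

Heavy atoms from the SMILES: 8 C, 1 Cl, 1 O, 1 S.
Implicit hydrogens by atom environment:
  4 × C: 2 H each → 8
  2 × C: 1 H each → 2
  1 × C: 3 H
  1 × C: no H
  1 × Cl: no H
  1 × O: no H
  1 × S: no H
  Total hydrogens = 13.
Molecular formula: C8H13ClOS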